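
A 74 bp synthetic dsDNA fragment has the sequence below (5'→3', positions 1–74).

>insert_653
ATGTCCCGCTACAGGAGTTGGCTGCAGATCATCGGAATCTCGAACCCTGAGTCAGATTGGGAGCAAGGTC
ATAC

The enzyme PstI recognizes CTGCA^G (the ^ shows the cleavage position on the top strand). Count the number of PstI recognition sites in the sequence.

1

CTGCAG occurs starting at position 22.
PstI cuts at 1 site.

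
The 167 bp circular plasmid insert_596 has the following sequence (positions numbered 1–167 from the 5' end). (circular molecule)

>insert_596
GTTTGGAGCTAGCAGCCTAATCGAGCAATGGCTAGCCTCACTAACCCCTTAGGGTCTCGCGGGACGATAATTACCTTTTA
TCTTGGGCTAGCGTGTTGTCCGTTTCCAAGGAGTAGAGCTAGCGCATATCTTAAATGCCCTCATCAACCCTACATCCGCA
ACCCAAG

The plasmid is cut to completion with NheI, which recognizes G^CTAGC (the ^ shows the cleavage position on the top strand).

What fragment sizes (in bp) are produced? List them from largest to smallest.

57, 56, 31, 23 bp

NheI sites (GCTAGC) start at positions 8, 31, 87, 118.
NheI cuts after the first base of each site, so after positions 8, 31, 87, 118.
Circular molecule, 4 cuts → 4 fragments:
  9–31 → 23 bp
  32–87 → 56 bp
  88–118 → 31 bp
  119–167 then 1–8 → 49 + 8 = 57 bp
Sorted largest to smallest: 57, 56, 31, 23 bp.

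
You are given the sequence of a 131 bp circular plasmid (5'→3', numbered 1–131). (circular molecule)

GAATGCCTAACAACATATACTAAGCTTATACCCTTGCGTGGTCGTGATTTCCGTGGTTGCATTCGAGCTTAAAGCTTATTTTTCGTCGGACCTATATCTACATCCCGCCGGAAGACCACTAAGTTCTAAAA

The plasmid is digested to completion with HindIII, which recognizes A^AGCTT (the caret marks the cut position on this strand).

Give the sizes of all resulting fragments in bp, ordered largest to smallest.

81, 50 bp

HindIII sites (AAGCTT) start at positions 22, 72.
HindIII cuts after the first base of each site, so after positions 22, 72.
Circular molecule, 2 cuts → 2 fragments:
  23–72 → 50 bp
  73–131 then 1–22 → 59 + 22 = 81 bp
Sorted largest to smallest: 81, 50 bp.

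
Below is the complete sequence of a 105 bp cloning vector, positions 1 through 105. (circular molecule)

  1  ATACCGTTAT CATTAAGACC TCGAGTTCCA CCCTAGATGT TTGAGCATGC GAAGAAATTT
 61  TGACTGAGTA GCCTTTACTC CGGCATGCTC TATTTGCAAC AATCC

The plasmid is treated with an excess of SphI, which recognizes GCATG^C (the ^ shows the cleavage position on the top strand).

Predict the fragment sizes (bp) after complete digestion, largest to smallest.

67, 38 bp

SphI sites (GCATGC) start at positions 45, 83.
SphI cuts after base 5 of each site (before the last base), so after positions 49, 87.
Circular molecule, 2 cuts → 2 fragments:
  50–87 → 38 bp
  88–105 then 1–49 → 18 + 49 = 67 bp
Sorted largest to smallest: 67, 38 bp.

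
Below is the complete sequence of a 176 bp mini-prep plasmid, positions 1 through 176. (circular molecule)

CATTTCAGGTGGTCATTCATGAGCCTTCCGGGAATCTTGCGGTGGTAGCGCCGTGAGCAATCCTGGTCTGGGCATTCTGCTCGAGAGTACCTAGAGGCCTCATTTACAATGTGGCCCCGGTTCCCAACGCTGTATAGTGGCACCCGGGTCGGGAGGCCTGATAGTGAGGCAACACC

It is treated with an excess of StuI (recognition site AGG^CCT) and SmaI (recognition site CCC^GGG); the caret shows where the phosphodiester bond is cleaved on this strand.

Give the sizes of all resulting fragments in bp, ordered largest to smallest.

117, 48, 11 bp

StuI sites (AGGCCT) start at positions 95, 154.
StuI cuts after base 3 of each site, so after positions 97, 156.
The SmaI site (CCCGGG) starts at position 143.
SmaI cuts after base 3 of each site, so after position 145.
Combined cut positions: 97, 145, 156.
Circular molecule, 3 cuts → 3 fragments:
  98–145 → 48 bp
  146–156 → 11 bp
  157–176 then 1–97 → 20 + 97 = 117 bp
Sorted largest to smallest: 117, 48, 11 bp.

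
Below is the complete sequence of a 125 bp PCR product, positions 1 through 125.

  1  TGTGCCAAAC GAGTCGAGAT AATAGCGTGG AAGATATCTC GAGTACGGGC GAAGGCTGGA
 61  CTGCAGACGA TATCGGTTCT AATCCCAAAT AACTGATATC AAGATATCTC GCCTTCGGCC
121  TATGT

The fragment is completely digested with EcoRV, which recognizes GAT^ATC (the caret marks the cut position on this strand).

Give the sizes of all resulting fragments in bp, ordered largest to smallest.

36, 35, 26, 20, 8 bp

EcoRV sites (GATATC) start at positions 33, 69, 95, 103.
EcoRV cuts after base 3 of each site, so after positions 35, 71, 97, 105.
Linear molecule, 4 cuts → 5 fragments:
  1–35 → 35 bp
  36–71 → 36 bp
  72–97 → 26 bp
  98–105 → 8 bp
  106–125 → 20 bp
Sorted largest to smallest: 36, 35, 26, 20, 8 bp.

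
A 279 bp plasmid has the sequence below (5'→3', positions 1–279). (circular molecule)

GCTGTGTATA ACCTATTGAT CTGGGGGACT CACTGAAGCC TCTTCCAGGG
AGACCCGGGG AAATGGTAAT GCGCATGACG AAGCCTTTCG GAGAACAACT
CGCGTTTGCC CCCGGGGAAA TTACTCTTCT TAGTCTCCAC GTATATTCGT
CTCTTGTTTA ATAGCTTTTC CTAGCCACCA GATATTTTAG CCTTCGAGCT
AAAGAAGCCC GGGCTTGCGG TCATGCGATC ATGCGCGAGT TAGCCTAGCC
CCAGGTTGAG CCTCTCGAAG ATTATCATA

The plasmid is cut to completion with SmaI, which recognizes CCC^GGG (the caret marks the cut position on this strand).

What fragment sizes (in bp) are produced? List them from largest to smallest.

SmaI sites (CCCGGG) start at positions 54, 111, 208.
SmaI cuts after base 3 of each site, so after positions 56, 113, 210.
Circular molecule, 3 cuts → 3 fragments:
  57–113 → 57 bp
  114–210 → 97 bp
  211–279 then 1–56 → 69 + 56 = 125 bp
Sorted largest to smallest: 125, 97, 57 bp.

125, 97, 57 bp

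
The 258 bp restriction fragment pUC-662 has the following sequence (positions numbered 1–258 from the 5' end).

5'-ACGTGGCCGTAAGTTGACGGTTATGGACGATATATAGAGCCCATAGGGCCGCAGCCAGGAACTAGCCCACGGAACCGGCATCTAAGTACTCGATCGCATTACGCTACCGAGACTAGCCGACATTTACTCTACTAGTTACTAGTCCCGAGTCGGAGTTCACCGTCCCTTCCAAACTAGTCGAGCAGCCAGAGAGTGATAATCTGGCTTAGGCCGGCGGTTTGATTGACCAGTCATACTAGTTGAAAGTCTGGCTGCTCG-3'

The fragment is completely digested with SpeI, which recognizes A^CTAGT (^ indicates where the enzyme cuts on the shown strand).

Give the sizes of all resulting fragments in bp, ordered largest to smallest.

131, 62, 35, 23, 7 bp

SpeI sites (ACTAGT) start at positions 131, 138, 173, 235.
SpeI cuts after the first base of each site, so after positions 131, 138, 173, 235.
Linear molecule, 4 cuts → 5 fragments:
  1–131 → 131 bp
  132–138 → 7 bp
  139–173 → 35 bp
  174–235 → 62 bp
  236–258 → 23 bp
Sorted largest to smallest: 131, 62, 35, 23, 7 bp.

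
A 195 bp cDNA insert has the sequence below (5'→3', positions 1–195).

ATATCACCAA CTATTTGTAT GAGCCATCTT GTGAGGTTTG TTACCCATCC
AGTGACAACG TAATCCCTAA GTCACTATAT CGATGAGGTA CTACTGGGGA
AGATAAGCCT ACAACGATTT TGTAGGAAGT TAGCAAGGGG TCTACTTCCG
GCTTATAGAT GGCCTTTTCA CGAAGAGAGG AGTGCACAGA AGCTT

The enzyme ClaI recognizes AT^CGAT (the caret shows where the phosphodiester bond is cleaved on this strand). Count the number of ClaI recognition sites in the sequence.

1

ATCGAT occurs starting at position 79.
ClaI cuts at 1 site.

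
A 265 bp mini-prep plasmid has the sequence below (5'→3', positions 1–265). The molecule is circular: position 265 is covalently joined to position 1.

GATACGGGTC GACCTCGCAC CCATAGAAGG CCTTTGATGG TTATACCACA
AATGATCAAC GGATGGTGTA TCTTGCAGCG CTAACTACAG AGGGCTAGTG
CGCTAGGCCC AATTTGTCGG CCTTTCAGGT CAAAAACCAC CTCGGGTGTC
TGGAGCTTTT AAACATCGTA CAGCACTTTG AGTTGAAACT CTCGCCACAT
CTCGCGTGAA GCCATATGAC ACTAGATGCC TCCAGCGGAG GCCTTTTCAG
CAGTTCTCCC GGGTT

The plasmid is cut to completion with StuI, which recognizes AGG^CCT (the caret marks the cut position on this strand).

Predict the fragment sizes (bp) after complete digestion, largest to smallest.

StuI sites (AGGCCT) start at positions 28, 239.
StuI cuts after base 3 of each site, so after positions 30, 241.
Circular molecule, 2 cuts → 2 fragments:
  31–241 → 211 bp
  242–265 then 1–30 → 24 + 30 = 54 bp
Sorted largest to smallest: 211, 54 bp.

211, 54 bp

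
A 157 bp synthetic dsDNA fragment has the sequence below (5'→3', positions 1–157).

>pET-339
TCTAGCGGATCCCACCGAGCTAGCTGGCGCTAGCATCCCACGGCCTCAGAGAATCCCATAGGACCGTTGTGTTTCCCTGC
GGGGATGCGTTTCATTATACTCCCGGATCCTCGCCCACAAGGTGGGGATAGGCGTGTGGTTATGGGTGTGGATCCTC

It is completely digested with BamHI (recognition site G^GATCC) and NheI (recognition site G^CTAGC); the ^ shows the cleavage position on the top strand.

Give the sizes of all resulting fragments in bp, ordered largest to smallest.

BamHI sites (GGATCC) start at positions 7, 105, 150.
BamHI cuts after the first base of each site, so after positions 7, 105, 150.
NheI sites (GCTAGC) start at positions 19, 29.
NheI cuts after the first base of each site, so after positions 19, 29.
Combined cut positions: 7, 19, 29, 105, 150.
Linear molecule, 5 cuts → 6 fragments:
  1–7 → 7 bp
  8–19 → 12 bp
  20–29 → 10 bp
  30–105 → 76 bp
  106–150 → 45 bp
  151–157 → 7 bp
Sorted largest to smallest: 76, 45, 12, 10, 7, 7 bp.

76, 45, 12, 10, 7, 7 bp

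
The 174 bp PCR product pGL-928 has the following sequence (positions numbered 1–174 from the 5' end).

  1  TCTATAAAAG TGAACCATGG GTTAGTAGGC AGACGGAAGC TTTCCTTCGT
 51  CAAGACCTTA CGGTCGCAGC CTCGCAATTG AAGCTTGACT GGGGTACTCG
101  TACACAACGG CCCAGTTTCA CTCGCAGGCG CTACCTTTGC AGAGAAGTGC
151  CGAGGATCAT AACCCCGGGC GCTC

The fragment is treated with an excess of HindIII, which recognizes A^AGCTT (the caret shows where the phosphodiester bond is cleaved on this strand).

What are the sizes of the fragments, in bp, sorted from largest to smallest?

HindIII sites (AAGCTT) start at positions 37, 81.
HindIII cuts after the first base of each site, so after positions 37, 81.
Linear molecule, 2 cuts → 3 fragments:
  1–37 → 37 bp
  38–81 → 44 bp
  82–174 → 93 bp
Sorted largest to smallest: 93, 44, 37 bp.

93, 44, 37 bp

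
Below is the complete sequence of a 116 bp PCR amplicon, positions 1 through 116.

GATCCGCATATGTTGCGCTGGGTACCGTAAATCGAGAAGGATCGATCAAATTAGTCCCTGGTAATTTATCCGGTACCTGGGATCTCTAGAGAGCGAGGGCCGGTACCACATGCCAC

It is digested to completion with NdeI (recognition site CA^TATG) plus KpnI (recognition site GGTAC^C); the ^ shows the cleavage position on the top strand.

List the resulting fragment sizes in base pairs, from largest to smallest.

51, 30, 17, 10, 8 bp

The NdeI site (CATATG) starts at position 7.
NdeI cuts after base 2 of each site, so after position 8.
KpnI sites (GGTACC) start at positions 21, 72, 102.
KpnI cuts after base 5 of each site (before the last base), so after positions 25, 76, 106.
Combined cut positions: 8, 25, 76, 106.
Linear molecule, 4 cuts → 5 fragments:
  1–8 → 8 bp
  9–25 → 17 bp
  26–76 → 51 bp
  77–106 → 30 bp
  107–116 → 10 bp
Sorted largest to smallest: 51, 30, 17, 10, 8 bp.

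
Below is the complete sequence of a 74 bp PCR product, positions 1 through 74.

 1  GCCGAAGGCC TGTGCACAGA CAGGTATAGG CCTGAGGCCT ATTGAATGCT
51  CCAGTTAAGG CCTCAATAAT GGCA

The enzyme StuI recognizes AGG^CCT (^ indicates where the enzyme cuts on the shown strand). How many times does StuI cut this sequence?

AGGCCT occurs starting at positions 6, 28, 35, 58.
StuI cuts at 4 sites.

4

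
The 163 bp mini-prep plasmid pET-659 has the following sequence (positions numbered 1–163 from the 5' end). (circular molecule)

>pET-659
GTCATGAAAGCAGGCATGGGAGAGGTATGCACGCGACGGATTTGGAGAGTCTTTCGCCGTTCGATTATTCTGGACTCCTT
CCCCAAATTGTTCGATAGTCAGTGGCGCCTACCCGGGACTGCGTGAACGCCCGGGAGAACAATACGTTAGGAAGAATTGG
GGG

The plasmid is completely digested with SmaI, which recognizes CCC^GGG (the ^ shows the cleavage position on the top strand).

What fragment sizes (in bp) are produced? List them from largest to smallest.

145, 18 bp

SmaI sites (CCCGGG) start at positions 112, 130.
SmaI cuts after base 3 of each site, so after positions 114, 132.
Circular molecule, 2 cuts → 2 fragments:
  115–132 → 18 bp
  133–163 then 1–114 → 31 + 114 = 145 bp
Sorted largest to smallest: 145, 18 bp.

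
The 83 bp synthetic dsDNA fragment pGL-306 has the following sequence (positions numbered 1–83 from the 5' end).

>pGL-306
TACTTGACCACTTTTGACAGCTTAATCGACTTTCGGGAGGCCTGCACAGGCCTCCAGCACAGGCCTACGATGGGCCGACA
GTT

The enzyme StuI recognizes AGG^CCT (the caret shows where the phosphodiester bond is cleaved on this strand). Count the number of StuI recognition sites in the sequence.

AGGCCT occurs starting at positions 38, 48, 61.
StuI cuts at 3 sites.

3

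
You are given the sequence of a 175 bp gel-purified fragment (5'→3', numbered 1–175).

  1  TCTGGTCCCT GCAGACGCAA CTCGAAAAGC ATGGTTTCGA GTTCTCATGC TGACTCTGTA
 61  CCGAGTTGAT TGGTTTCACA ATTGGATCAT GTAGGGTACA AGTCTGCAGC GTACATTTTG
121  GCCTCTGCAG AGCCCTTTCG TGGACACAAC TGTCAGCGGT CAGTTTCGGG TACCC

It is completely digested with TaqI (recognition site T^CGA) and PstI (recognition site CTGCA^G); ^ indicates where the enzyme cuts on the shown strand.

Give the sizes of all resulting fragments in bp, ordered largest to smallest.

71, 46, 21, 15, 13, 9 bp

TaqI sites (TCGA) start at positions 22, 37.
TaqI cuts after the first base of each site, so after positions 22, 37.
PstI sites (CTGCAG) start at positions 9, 104, 125.
PstI cuts after base 5 of each site (before the last base), so after positions 13, 108, 129.
Combined cut positions: 13, 22, 37, 108, 129.
Linear molecule, 5 cuts → 6 fragments:
  1–13 → 13 bp
  14–22 → 9 bp
  23–37 → 15 bp
  38–108 → 71 bp
  109–129 → 21 bp
  130–175 → 46 bp
Sorted largest to smallest: 71, 46, 21, 15, 13, 9 bp.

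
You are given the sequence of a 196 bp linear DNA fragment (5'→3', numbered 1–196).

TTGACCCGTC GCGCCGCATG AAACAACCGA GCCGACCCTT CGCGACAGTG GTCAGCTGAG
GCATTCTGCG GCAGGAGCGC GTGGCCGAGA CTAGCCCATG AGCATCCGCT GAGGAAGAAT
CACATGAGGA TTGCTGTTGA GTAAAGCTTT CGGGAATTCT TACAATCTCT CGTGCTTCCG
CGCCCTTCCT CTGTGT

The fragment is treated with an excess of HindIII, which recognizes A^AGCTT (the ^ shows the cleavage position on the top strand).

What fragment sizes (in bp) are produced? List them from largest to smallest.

The HindIII site (AAGCTT) starts at position 144.
HindIII cuts after the first base of each site, so after position 144.
Linear molecule, 1 cut → 2 fragments:
  1–144 → 144 bp
  145–196 → 52 bp
Sorted largest to smallest: 144, 52 bp.

144, 52 bp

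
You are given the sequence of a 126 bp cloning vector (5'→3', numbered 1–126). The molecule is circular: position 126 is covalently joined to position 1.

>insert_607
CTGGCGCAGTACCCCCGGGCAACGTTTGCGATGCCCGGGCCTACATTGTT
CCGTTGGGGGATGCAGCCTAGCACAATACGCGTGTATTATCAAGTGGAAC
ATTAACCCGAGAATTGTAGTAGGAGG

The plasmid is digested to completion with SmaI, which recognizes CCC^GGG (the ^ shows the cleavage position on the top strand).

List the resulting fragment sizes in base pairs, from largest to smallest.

106, 20 bp

SmaI sites (CCCGGG) start at positions 14, 34.
SmaI cuts after base 3 of each site, so after positions 16, 36.
Circular molecule, 2 cuts → 2 fragments:
  17–36 → 20 bp
  37–126 then 1–16 → 90 + 16 = 106 bp
Sorted largest to smallest: 106, 20 bp.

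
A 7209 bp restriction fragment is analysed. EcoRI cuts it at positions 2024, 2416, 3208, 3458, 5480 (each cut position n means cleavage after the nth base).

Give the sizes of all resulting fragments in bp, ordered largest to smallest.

2024, 2022, 1729, 792, 392, 250 bp

Linear molecule, 5 cuts → 6 fragments:
  2024 − 0 = 2024 bp
  2416 − 2024 = 392 bp
  3208 − 2416 = 792 bp
  3458 − 3208 = 250 bp
  5480 − 3458 = 2022 bp
  7209 − 5480 = 1729 bp
Sorted largest to smallest: 2024, 2022, 1729, 792, 392, 250 bp.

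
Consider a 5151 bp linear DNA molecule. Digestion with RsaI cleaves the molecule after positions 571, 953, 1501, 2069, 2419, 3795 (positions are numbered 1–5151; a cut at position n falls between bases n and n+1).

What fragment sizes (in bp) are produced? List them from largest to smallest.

1376, 1356, 571, 568, 548, 382, 350 bp

Linear molecule, 6 cuts → 7 fragments:
  571 − 0 = 571 bp
  953 − 571 = 382 bp
  1501 − 953 = 548 bp
  2069 − 1501 = 568 bp
  2419 − 2069 = 350 bp
  3795 − 2419 = 1376 bp
  5151 − 3795 = 1356 bp
Sorted largest to smallest: 1376, 1356, 571, 568, 548, 382, 350 bp.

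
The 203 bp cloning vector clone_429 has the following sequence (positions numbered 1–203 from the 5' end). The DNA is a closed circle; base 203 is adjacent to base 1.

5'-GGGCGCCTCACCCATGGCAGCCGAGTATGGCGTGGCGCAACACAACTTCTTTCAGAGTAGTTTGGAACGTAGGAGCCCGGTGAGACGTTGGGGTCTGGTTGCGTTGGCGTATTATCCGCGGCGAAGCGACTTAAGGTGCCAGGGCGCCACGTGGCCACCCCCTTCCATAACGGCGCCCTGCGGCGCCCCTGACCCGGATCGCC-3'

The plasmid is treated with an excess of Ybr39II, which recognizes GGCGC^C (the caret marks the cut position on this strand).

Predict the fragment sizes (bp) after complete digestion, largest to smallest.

Ybr39II sites (GGCGCC) start at positions 2, 143, 172, 182.
Ybr39II cuts after base 5 of each site (before the last base), so after positions 6, 147, 176, 186.
Circular molecule, 4 cuts → 4 fragments:
  7–147 → 141 bp
  148–176 → 29 bp
  177–186 → 10 bp
  187–203 then 1–6 → 17 + 6 = 23 bp
Sorted largest to smallest: 141, 29, 23, 10 bp.

141, 29, 23, 10 bp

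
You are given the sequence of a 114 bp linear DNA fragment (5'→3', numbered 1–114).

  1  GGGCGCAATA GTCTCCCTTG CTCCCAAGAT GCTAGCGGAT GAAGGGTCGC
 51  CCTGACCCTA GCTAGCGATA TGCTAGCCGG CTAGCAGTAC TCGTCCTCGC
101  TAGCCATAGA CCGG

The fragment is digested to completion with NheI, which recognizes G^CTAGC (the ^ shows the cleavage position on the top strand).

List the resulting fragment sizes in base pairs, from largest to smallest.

31, 30, 19, 15, 11, 8 bp

NheI sites (GCTAGC) start at positions 31, 61, 72, 80, 99.
NheI cuts after the first base of each site, so after positions 31, 61, 72, 80, 99.
Linear molecule, 5 cuts → 6 fragments:
  1–31 → 31 bp
  32–61 → 30 bp
  62–72 → 11 bp
  73–80 → 8 bp
  81–99 → 19 bp
  100–114 → 15 bp
Sorted largest to smallest: 31, 30, 19, 15, 11, 8 bp.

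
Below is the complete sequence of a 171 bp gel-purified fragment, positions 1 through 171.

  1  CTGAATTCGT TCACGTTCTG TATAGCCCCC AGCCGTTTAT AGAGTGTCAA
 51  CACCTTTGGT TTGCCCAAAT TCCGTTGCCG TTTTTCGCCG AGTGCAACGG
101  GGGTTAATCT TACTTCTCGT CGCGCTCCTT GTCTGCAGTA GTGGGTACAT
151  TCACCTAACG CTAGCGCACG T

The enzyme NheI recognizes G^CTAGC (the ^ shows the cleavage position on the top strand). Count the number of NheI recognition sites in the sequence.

1

GCTAGC occurs starting at position 160.
NheI cuts at 1 site.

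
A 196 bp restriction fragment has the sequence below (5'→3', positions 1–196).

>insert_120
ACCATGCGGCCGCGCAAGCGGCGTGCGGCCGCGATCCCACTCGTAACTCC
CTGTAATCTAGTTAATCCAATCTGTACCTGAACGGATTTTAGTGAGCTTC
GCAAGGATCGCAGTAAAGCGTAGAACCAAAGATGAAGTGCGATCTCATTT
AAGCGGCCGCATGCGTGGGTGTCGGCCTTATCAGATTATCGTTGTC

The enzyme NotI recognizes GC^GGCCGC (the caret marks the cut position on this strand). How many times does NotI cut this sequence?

3

GCGGCCGC occurs starting at positions 6, 25, 153.
NotI cuts at 3 sites.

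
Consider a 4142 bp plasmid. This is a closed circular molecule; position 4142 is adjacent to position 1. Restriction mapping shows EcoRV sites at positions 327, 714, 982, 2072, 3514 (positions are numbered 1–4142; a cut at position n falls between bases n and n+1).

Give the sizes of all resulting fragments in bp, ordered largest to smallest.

Circular molecule, 5 cuts → 5 fragments:
  714 − 327 = 387 bp
  982 − 714 = 268 bp
  2072 − 982 = 1090 bp
  3514 − 2072 = 1442 bp
  wrap: 4142 − 3514 + 327 = 955 bp
Sorted largest to smallest: 1442, 1090, 955, 387, 268 bp.

1442, 1090, 955, 387, 268 bp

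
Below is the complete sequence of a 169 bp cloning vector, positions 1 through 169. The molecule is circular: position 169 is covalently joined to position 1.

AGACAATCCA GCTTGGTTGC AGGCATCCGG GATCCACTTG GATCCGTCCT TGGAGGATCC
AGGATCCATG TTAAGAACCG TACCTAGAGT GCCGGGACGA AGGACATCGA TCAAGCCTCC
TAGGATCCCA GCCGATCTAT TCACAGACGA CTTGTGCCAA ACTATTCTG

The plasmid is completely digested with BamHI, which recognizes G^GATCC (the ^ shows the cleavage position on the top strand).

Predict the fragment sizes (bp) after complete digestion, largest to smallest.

76, 61, 15, 10, 7 bp

BamHI sites (GGATCC) start at positions 30, 40, 55, 62, 123.
BamHI cuts after the first base of each site, so after positions 30, 40, 55, 62, 123.
Circular molecule, 5 cuts → 5 fragments:
  31–40 → 10 bp
  41–55 → 15 bp
  56–62 → 7 bp
  63–123 → 61 bp
  124–169 then 1–30 → 46 + 30 = 76 bp
Sorted largest to smallest: 76, 61, 15, 10, 7 bp.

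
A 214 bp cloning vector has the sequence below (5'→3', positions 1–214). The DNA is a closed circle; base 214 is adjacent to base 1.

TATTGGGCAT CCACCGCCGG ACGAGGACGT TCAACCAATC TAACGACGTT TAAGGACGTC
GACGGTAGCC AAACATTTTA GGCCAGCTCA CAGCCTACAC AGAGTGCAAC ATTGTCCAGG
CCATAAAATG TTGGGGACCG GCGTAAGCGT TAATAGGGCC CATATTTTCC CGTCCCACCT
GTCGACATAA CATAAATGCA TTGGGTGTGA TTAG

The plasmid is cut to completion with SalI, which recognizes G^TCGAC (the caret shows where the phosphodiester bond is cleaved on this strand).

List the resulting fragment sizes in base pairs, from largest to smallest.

SalI sites (GTCGAC) start at positions 58, 181.
SalI cuts after the first base of each site, so after positions 58, 181.
Circular molecule, 2 cuts → 2 fragments:
  59–181 → 123 bp
  182–214 then 1–58 → 33 + 58 = 91 bp
Sorted largest to smallest: 123, 91 bp.

123, 91 bp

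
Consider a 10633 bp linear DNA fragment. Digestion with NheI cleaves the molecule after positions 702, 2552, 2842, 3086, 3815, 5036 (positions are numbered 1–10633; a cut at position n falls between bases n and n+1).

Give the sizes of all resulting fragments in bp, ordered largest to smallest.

5597, 1850, 1221, 729, 702, 290, 244 bp

Linear molecule, 6 cuts → 7 fragments:
  702 − 0 = 702 bp
  2552 − 702 = 1850 bp
  2842 − 2552 = 290 bp
  3086 − 2842 = 244 bp
  3815 − 3086 = 729 bp
  5036 − 3815 = 1221 bp
  10633 − 5036 = 5597 bp
Sorted largest to smallest: 5597, 1850, 1221, 729, 702, 290, 244 bp.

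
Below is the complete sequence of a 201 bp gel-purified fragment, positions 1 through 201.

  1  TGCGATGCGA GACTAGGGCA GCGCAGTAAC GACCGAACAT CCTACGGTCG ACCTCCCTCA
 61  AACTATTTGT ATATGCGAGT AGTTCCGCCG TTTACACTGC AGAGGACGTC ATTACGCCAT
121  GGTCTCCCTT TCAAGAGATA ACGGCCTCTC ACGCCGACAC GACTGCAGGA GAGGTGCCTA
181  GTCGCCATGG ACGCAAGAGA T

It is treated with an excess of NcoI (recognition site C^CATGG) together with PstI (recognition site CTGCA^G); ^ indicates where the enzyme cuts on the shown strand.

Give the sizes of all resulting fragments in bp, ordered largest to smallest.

NcoI sites (CCATGG) start at positions 117, 185.
NcoI cuts after the first base of each site, so after positions 117, 185.
PstI sites (CTGCAG) start at positions 97, 163.
PstI cuts after base 5 of each site (before the last base), so after positions 101, 167.
Combined cut positions: 101, 117, 167, 185.
Linear molecule, 4 cuts → 5 fragments:
  1–101 → 101 bp
  102–117 → 16 bp
  118–167 → 50 bp
  168–185 → 18 bp
  186–201 → 16 bp
Sorted largest to smallest: 101, 50, 18, 16, 16 bp.

101, 50, 18, 16, 16 bp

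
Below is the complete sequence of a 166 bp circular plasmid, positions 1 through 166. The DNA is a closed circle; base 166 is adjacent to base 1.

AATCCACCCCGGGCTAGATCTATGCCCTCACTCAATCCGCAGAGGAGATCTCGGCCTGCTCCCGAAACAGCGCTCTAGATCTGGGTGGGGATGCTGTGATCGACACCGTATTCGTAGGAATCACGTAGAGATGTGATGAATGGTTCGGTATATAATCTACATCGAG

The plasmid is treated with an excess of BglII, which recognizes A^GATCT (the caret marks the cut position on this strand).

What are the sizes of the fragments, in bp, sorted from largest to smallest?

105, 31, 30 bp

BglII sites (AGATCT) start at positions 16, 46, 77.
BglII cuts after the first base of each site, so after positions 16, 46, 77.
Circular molecule, 3 cuts → 3 fragments:
  17–46 → 30 bp
  47–77 → 31 bp
  78–166 then 1–16 → 89 + 16 = 105 bp
Sorted largest to smallest: 105, 31, 30 bp.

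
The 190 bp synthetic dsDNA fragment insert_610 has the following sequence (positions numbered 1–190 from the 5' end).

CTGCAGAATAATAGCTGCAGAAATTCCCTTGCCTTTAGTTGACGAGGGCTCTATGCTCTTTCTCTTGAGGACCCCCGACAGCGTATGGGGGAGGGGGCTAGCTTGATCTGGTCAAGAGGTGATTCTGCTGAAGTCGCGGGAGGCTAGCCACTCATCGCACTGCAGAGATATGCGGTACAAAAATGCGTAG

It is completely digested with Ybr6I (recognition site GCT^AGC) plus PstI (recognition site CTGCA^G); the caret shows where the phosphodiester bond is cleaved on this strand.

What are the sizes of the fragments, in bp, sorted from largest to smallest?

Ybr6I sites (GCTAGC) start at positions 97, 143.
Ybr6I cuts after base 3 of each site, so after positions 99, 145.
PstI sites (CTGCAG) start at positions 1, 15, 160.
PstI cuts after base 5 of each site (before the last base), so after positions 5, 19, 164.
Combined cut positions: 5, 19, 99, 145, 164.
Linear molecule, 5 cuts → 6 fragments:
  1–5 → 5 bp
  6–19 → 14 bp
  20–99 → 80 bp
  100–145 → 46 bp
  146–164 → 19 bp
  165–190 → 26 bp
Sorted largest to smallest: 80, 46, 26, 19, 14, 5 bp.

80, 46, 26, 19, 14, 5 bp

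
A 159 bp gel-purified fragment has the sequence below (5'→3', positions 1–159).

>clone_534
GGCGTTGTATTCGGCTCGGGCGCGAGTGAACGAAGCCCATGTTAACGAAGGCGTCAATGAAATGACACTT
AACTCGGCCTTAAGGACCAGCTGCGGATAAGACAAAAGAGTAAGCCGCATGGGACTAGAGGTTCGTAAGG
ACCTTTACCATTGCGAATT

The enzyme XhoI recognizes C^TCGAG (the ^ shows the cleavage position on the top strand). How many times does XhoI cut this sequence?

0

No occurrence of CTCGAG is present in the sequence.
XhoI does not cut: 0 sites.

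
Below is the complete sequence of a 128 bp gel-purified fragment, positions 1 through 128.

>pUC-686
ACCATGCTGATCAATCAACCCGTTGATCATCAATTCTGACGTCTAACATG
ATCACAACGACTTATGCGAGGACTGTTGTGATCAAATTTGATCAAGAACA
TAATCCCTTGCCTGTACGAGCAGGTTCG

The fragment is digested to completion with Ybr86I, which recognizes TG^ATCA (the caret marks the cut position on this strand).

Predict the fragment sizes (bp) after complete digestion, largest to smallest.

Ybr86I sites (TGATCA) start at positions 8, 24, 49, 79, 89.
Ybr86I cuts after base 2 of each site, so after positions 9, 25, 50, 80, 90.
Linear molecule, 5 cuts → 6 fragments:
  1–9 → 9 bp
  10–25 → 16 bp
  26–50 → 25 bp
  51–80 → 30 bp
  81–90 → 10 bp
  91–128 → 38 bp
Sorted largest to smallest: 38, 30, 25, 16, 10, 9 bp.

38, 30, 25, 16, 10, 9 bp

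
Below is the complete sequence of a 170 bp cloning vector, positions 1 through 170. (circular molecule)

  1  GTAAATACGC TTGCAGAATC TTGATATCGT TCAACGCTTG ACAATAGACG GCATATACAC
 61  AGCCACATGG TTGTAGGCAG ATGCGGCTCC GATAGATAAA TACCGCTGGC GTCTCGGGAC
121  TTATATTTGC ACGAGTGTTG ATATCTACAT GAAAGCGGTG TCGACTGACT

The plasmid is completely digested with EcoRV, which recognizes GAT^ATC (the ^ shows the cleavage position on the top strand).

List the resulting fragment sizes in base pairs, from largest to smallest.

EcoRV sites (GATATC) start at positions 23, 140.
EcoRV cuts after base 3 of each site, so after positions 25, 142.
Circular molecule, 2 cuts → 2 fragments:
  26–142 → 117 bp
  143–170 then 1–25 → 28 + 25 = 53 bp
Sorted largest to smallest: 117, 53 bp.

117, 53 bp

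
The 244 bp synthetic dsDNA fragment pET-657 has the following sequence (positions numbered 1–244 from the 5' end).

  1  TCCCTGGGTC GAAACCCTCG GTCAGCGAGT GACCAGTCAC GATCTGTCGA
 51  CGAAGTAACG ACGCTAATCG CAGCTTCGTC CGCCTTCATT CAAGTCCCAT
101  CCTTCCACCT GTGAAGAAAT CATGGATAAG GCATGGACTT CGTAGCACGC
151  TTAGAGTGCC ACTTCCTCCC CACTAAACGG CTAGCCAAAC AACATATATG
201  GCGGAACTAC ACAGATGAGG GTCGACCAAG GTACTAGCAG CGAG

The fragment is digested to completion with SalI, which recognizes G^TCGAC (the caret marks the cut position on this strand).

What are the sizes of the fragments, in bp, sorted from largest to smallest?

SalI sites (GTCGAC) start at positions 46, 221.
SalI cuts after the first base of each site, so after positions 46, 221.
Linear molecule, 2 cuts → 3 fragments:
  1–46 → 46 bp
  47–221 → 175 bp
  222–244 → 23 bp
Sorted largest to smallest: 175, 46, 23 bp.

175, 46, 23 bp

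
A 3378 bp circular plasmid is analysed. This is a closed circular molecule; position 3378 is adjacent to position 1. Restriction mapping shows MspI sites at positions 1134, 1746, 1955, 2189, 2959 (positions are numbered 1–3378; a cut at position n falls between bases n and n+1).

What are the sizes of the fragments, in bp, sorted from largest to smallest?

Circular molecule, 5 cuts → 5 fragments:
  1746 − 1134 = 612 bp
  1955 − 1746 = 209 bp
  2189 − 1955 = 234 bp
  2959 − 2189 = 770 bp
  wrap: 3378 − 2959 + 1134 = 1553 bp
Sorted largest to smallest: 1553, 770, 612, 234, 209 bp.

1553, 770, 612, 234, 209 bp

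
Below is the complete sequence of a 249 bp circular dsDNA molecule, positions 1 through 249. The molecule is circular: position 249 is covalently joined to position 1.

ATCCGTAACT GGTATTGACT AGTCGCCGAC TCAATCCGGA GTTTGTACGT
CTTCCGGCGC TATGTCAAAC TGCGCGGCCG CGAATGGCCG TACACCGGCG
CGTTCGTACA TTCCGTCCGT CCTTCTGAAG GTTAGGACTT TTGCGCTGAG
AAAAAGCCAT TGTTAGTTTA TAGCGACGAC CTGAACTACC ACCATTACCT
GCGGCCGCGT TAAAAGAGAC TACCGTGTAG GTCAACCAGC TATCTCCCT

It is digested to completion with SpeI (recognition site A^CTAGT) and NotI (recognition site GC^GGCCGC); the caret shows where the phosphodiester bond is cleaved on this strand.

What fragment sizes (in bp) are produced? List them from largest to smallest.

127, 65, 57 bp

The SpeI site (ACTAGT) starts at position 18.
SpeI cuts after the first base of each site, so after position 18.
NotI sites (GCGGCCGC) start at positions 74, 201.
NotI cuts after base 2 of each site, so after positions 75, 202.
Combined cut positions: 18, 75, 202.
Circular molecule, 3 cuts → 3 fragments:
  19–75 → 57 bp
  76–202 → 127 bp
  203–249 then 1–18 → 47 + 18 = 65 bp
Sorted largest to smallest: 127, 65, 57 bp.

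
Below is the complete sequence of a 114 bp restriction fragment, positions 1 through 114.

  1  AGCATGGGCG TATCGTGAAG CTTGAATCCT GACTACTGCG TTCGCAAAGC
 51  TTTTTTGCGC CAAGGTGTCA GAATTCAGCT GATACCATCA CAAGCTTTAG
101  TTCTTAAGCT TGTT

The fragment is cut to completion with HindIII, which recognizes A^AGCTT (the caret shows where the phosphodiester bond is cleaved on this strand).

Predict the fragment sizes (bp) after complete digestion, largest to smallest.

HindIII sites (AAGCTT) start at positions 18, 47, 92, 106.
HindIII cuts after the first base of each site, so after positions 18, 47, 92, 106.
Linear molecule, 4 cuts → 5 fragments:
  1–18 → 18 bp
  19–47 → 29 bp
  48–92 → 45 bp
  93–106 → 14 bp
  107–114 → 8 bp
Sorted largest to smallest: 45, 29, 18, 14, 8 bp.

45, 29, 18, 14, 8 bp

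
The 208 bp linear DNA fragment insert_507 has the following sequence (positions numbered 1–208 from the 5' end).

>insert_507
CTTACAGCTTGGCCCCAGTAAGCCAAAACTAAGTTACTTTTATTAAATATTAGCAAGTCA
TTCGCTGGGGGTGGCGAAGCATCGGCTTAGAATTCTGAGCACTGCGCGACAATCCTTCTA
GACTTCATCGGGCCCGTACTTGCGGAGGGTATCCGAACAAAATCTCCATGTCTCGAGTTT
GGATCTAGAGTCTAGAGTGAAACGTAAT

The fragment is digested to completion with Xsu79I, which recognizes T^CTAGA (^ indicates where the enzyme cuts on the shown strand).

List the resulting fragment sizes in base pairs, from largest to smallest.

Xsu79I sites (TCTAGA) start at positions 117, 184, 191.
Xsu79I cuts after the first base of each site, so after positions 117, 184, 191.
Linear molecule, 3 cuts → 4 fragments:
  1–117 → 117 bp
  118–184 → 67 bp
  185–191 → 7 bp
  192–208 → 17 bp
Sorted largest to smallest: 117, 67, 17, 7 bp.

117, 67, 17, 7 bp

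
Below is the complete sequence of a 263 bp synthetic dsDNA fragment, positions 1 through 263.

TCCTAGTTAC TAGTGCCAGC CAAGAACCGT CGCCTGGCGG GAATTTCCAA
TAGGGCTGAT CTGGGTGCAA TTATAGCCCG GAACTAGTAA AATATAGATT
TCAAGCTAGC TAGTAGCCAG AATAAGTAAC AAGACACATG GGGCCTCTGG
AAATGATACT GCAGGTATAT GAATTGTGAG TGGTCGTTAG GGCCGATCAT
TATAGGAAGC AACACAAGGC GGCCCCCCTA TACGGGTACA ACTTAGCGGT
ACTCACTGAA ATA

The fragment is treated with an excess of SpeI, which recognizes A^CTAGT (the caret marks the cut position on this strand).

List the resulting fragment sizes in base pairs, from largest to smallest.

SpeI sites (ACTAGT) start at positions 9, 83.
SpeI cuts after the first base of each site, so after positions 9, 83.
Linear molecule, 2 cuts → 3 fragments:
  1–9 → 9 bp
  10–83 → 74 bp
  84–263 → 180 bp
Sorted largest to smallest: 180, 74, 9 bp.

180, 74, 9 bp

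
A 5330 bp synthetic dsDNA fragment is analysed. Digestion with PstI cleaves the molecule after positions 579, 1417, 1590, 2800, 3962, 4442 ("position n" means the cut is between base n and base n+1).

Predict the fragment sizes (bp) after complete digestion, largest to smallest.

Linear molecule, 6 cuts → 7 fragments:
  579 − 0 = 579 bp
  1417 − 579 = 838 bp
  1590 − 1417 = 173 bp
  2800 − 1590 = 1210 bp
  3962 − 2800 = 1162 bp
  4442 − 3962 = 480 bp
  5330 − 4442 = 888 bp
Sorted largest to smallest: 1210, 1162, 888, 838, 579, 480, 173 bp.

1210, 1162, 888, 838, 579, 480, 173 bp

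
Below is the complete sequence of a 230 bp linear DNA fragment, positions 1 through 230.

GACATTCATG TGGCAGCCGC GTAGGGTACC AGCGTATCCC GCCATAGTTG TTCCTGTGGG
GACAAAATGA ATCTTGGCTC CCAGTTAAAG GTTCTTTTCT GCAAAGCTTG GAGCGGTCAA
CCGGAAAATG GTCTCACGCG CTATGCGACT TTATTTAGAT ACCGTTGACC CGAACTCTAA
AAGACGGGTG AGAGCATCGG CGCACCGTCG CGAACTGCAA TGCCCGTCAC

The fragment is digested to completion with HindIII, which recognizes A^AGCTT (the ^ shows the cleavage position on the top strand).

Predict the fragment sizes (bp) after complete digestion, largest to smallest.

The HindIII site (AAGCTT) starts at position 104.
HindIII cuts after the first base of each site, so after position 104.
Linear molecule, 1 cut → 2 fragments:
  1–104 → 104 bp
  105–230 → 126 bp
Sorted largest to smallest: 126, 104 bp.

126, 104 bp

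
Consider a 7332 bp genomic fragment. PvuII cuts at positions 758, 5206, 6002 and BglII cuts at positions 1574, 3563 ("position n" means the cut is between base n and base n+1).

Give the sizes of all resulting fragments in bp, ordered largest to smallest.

1989, 1643, 1330, 816, 796, 758 bp

Combined cut positions (sorted): 758, 1574, 3563, 5206, 6002.
Linear molecule, 5 cuts → 6 fragments:
  758 − 0 = 758 bp
  1574 − 758 = 816 bp
  3563 − 1574 = 1989 bp
  5206 − 3563 = 1643 bp
  6002 − 5206 = 796 bp
  7332 − 6002 = 1330 bp
Sorted largest to smallest: 1989, 1643, 1330, 816, 796, 758 bp.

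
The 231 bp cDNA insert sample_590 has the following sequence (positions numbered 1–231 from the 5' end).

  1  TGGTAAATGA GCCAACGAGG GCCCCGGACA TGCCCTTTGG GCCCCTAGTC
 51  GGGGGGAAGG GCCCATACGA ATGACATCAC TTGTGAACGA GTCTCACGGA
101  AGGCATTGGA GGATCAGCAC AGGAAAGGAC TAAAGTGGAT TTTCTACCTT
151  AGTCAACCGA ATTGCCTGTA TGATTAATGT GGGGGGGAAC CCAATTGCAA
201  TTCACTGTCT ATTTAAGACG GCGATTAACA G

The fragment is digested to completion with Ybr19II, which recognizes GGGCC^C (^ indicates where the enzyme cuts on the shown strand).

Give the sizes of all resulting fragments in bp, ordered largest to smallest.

Ybr19II sites (GGGCCC) start at positions 19, 39, 59.
Ybr19II cuts after base 5 of each site (before the last base), so after positions 23, 43, 63.
Linear molecule, 3 cuts → 4 fragments:
  1–23 → 23 bp
  24–43 → 20 bp
  44–63 → 20 bp
  64–231 → 168 bp
Sorted largest to smallest: 168, 23, 20, 20 bp.

168, 23, 20, 20 bp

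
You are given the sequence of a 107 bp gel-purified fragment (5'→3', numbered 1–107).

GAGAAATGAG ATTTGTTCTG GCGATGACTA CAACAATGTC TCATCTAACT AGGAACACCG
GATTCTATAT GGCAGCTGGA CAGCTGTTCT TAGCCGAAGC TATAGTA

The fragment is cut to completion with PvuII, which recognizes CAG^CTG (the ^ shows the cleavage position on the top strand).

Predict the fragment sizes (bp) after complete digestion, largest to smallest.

75, 24, 8 bp

PvuII sites (CAGCTG) start at positions 73, 81.
PvuII cuts after base 3 of each site, so after positions 75, 83.
Linear molecule, 2 cuts → 3 fragments:
  1–75 → 75 bp
  76–83 → 8 bp
  84–107 → 24 bp
Sorted largest to smallest: 75, 24, 8 bp.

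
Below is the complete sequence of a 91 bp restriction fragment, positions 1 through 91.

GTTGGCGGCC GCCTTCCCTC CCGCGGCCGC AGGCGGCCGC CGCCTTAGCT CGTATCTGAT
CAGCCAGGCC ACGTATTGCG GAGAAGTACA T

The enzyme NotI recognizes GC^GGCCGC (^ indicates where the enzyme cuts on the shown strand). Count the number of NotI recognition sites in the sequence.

3

GCGGCCGC occurs starting at positions 5, 23, 33.
NotI cuts at 3 sites.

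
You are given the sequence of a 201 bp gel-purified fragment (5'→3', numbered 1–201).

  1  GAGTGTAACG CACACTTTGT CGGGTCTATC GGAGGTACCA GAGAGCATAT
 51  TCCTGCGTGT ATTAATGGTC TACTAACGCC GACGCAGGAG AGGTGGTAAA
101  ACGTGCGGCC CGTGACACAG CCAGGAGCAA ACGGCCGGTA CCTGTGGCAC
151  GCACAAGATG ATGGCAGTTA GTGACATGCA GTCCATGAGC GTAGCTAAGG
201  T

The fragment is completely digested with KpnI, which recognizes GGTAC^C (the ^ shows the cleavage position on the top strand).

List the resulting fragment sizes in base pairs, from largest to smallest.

103, 60, 38 bp

KpnI sites (GGTACC) start at positions 34, 137.
KpnI cuts after base 5 of each site (before the last base), so after positions 38, 141.
Linear molecule, 2 cuts → 3 fragments:
  1–38 → 38 bp
  39–141 → 103 bp
  142–201 → 60 bp
Sorted largest to smallest: 103, 60, 38 bp.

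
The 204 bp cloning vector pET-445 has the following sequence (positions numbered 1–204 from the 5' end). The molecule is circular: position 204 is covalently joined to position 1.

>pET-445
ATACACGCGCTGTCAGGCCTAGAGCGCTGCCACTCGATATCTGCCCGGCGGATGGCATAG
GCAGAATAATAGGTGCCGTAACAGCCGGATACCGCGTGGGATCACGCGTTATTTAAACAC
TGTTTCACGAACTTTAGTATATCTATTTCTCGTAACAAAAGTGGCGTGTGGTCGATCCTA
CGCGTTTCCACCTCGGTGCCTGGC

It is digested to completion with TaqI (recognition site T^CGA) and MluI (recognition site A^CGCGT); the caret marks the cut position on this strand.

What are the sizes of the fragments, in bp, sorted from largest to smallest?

70, 68, 58, 8 bp

TaqI sites (TCGA) start at positions 34, 172.
TaqI cuts after the first base of each site, so after positions 34, 172.
MluI sites (ACGCGT) start at positions 104, 180.
MluI cuts after the first base of each site, so after positions 104, 180.
Combined cut positions: 34, 104, 172, 180.
Circular molecule, 4 cuts → 4 fragments:
  35–104 → 70 bp
  105–172 → 68 bp
  173–180 → 8 bp
  181–204 then 1–34 → 24 + 34 = 58 bp
Sorted largest to smallest: 70, 68, 58, 8 bp.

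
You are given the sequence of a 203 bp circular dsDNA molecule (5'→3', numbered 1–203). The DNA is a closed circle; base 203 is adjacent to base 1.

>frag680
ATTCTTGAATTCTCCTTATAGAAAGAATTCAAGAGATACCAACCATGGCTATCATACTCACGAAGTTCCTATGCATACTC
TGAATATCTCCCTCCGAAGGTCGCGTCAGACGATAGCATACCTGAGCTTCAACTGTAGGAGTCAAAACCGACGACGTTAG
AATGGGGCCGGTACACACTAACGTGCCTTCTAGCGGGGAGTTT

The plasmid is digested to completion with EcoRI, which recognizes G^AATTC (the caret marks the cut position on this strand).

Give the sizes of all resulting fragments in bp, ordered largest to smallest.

185, 18 bp

EcoRI sites (GAATTC) start at positions 7, 25.
EcoRI cuts after the first base of each site, so after positions 7, 25.
Circular molecule, 2 cuts → 2 fragments:
  8–25 → 18 bp
  26–203 then 1–7 → 178 + 7 = 185 bp
Sorted largest to smallest: 185, 18 bp.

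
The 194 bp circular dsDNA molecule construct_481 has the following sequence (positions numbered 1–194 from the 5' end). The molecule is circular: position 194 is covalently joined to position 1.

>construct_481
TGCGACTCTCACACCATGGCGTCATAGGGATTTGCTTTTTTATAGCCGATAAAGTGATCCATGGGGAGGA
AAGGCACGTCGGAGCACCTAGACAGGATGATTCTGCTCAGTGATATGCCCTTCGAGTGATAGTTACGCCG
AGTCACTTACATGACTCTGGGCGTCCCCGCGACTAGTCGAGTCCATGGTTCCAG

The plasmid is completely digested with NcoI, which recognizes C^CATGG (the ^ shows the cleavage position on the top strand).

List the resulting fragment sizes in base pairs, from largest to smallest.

124, 45, 25 bp

NcoI sites (CCATGG) start at positions 14, 59, 183.
NcoI cuts after the first base of each site, so after positions 14, 59, 183.
Circular molecule, 3 cuts → 3 fragments:
  15–59 → 45 bp
  60–183 → 124 bp
  184–194 then 1–14 → 11 + 14 = 25 bp
Sorted largest to smallest: 124, 45, 25 bp.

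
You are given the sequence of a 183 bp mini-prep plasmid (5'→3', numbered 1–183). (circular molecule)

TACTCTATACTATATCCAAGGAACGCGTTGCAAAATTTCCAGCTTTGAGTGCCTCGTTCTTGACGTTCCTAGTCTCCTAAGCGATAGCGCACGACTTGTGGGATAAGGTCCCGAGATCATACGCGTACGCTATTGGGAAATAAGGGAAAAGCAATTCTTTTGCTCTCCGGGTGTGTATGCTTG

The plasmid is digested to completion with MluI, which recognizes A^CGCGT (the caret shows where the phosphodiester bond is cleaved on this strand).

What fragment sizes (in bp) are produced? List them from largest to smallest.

MluI sites (ACGCGT) start at positions 23, 121.
MluI cuts after the first base of each site, so after positions 23, 121.
Circular molecule, 2 cuts → 2 fragments:
  24–121 → 98 bp
  122–183 then 1–23 → 62 + 23 = 85 bp
Sorted largest to smallest: 98, 85 bp.

98, 85 bp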